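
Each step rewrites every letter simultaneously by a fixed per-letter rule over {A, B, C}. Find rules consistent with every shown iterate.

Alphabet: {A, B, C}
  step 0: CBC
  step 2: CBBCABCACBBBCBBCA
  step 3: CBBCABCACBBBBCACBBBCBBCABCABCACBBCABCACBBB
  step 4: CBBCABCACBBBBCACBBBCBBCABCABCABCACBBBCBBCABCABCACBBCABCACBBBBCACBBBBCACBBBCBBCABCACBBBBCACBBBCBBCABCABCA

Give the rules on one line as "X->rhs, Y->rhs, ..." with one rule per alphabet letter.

  step 3 ⇒ step 4: CBBCABCACBBBBCACBBBCBBCABCABCACBBCABCACBBB ⇒ CB·BCA·BCA·CB·BB·BCA·CB·BB·CB·BCA·BCA·BCA·BCA·CB·BB·CB·BCA·BCA·BCA·CB·BCA·BCA·CB·BB·BCA·CB·BB·BCA·CB·BB·CB·BCA·BCA·CB·BB·BCA·CB·BB·CB·BCA·BCA·BCA
    A ↦ BB
    B ↦ BCA
    C ↦ CB

A->BB, B->BCA, C->CB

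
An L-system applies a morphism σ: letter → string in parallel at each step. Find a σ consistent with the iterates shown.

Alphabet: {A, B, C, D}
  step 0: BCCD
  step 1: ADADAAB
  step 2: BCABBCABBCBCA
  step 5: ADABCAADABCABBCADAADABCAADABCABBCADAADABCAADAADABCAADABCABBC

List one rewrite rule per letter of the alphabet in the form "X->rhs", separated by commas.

  step 1 ⇒ step 2: ADADAAB ⇒ BC·AB·BC·AB·BC·BC·A
    A ↦ BC
    B ↦ A
    D ↦ AB
  step 0 ⇒ step 1: BCCD ⇒ A·DA·DA·AB
    C ↦ DA

A->BC, B->A, C->DA, D->AB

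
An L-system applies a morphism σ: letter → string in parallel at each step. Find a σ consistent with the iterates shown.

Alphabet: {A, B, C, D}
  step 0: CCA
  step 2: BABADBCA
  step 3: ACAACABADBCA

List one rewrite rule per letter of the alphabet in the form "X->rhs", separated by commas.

  step 2 ⇒ step 3: BABADBCA ⇒ A·CA·A·CA·B·A·DB·CA
    A ↦ CA
    B ↦ A
    C ↦ DB
    D ↦ B

A->CA, B->A, C->DB, D->B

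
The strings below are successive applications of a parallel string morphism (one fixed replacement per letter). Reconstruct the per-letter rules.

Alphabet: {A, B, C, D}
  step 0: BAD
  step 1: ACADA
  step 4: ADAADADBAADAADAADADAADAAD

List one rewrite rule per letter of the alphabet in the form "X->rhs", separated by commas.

A->AD, B->AC, C->BA, D->A

  step 0 ⇒ step 1: BAD ⇒ AC·AD·A
    A ↦ AD
    B ↦ AC
    D ↦ A
    C ↦ BA  (constrained at step 1)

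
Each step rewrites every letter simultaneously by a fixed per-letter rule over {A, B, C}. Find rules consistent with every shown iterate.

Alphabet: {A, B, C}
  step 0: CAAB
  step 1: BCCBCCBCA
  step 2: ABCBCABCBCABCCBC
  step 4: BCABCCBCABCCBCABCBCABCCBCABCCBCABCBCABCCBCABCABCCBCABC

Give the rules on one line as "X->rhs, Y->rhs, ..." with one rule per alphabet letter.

  step 1 ⇒ step 2: BCCBCCBCA ⇒ A·BC·BC·A·BC·BC·A·BC·CBC
    A ↦ CBC
    B ↦ A
    C ↦ BC

A->CBC, B->A, C->BC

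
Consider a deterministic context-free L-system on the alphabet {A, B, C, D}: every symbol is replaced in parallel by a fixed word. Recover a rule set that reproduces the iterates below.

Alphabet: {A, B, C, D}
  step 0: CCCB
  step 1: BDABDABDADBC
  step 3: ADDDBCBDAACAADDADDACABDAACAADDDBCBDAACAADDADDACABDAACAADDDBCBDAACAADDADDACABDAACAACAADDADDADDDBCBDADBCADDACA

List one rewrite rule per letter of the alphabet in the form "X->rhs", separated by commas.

A->ACA, B->DBC, C->BDA, D->ADD

  step 0 ⇒ step 1: CCCB ⇒ BDA·BDA·BDA·DBC
    B ↦ DBC
    C ↦ BDA
    A ↦ ACA  (constrained at step 1)
    D ↦ ADD  (constrained at step 1)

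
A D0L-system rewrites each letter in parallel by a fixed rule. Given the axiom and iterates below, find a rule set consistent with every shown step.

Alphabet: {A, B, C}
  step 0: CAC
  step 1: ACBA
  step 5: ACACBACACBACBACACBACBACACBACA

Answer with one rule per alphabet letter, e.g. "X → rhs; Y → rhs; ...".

  step 0 ⇒ step 1: CAC ⇒ A·CB·A
    A ↦ CB
    C ↦ A
    B ↦ CA  (constrained at step 1)

A->CB, B->CA, C->A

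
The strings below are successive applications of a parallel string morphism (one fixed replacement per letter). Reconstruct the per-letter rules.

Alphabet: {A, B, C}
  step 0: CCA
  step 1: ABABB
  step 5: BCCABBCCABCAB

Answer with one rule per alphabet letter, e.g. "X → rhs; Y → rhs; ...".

  step 0 ⇒ step 1: CCA ⇒ AB·AB·B
    A ↦ B
    C ↦ AB
    B ↦ C  (constrained at step 1)

A->B, B->C, C->AB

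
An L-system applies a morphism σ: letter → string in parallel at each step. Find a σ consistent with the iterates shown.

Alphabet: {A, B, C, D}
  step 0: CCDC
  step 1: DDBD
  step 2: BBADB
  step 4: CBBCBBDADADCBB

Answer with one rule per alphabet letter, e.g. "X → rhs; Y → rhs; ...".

A->CB, B->AD, C->D, D->B

  step 1 ⇒ step 2: DDBD ⇒ B·B·AD·B
    B ↦ AD
    D ↦ B
    A ↦ CB  (constrained at step 2)
  step 0 ⇒ step 1: CCDC ⇒ D·D·B·D
    C ↦ D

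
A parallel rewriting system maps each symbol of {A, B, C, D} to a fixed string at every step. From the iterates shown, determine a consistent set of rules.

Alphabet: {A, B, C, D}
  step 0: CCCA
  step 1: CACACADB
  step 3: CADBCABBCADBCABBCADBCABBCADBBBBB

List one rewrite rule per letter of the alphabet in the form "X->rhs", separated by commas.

A->DB, B->BB, C->CA, D->CA

  step 0 ⇒ step 1: CCCA ⇒ CA·CA·CA·DB
    A ↦ DB
    C ↦ CA
    B ↦ BB  (constrained at step 1)
    D ↦ CA  (constrained at step 1)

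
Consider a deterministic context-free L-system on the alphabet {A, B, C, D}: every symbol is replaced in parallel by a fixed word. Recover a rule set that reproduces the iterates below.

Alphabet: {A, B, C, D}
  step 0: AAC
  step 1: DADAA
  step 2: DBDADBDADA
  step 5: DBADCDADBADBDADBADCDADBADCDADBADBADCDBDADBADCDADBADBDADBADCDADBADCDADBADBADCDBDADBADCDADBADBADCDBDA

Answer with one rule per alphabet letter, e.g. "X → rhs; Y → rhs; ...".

A->DA, B->ADC, C->A, D->DB

  step 1 ⇒ step 2: DADAA ⇒ DB·DA·DB·DA·DA
    A ↦ DA
    D ↦ DB
    B ↦ ADC  (constrained at step 2)
  step 0 ⇒ step 1: AAC ⇒ DA·DA·A
    C ↦ A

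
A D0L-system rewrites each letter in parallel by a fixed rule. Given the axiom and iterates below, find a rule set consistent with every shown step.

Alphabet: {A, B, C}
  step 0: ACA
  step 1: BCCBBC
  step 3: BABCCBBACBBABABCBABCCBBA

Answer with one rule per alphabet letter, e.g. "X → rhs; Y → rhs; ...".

A->BC, B->BA, C->CB

  step 0 ⇒ step 1: ACA ⇒ BC·CB·BC
    A ↦ BC
    C ↦ CB
    B ↦ BA  (constrained at step 1)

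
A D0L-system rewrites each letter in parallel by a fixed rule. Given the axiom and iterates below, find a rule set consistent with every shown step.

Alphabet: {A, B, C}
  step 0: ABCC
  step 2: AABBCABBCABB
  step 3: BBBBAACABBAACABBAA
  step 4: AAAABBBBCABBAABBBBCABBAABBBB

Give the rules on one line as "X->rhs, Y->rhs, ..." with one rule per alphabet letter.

  step 3 ⇒ step 4: BBBBAACABBAACABBAA ⇒ A·A·A·A·BB·BB·CA·BB·A·A·BB·BB·CA·BB·A·A·BB·BB
    A ↦ BB
    B ↦ A
    C ↦ CA

A->BB, B->A, C->CA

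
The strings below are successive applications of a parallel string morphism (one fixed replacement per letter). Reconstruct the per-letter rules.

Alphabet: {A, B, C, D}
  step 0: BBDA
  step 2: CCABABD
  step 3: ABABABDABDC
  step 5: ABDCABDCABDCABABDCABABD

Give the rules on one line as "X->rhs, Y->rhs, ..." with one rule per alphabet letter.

  step 2 ⇒ step 3: CCABABD ⇒ AB·AB·AB·D·AB·D·C
    A ↦ AB
    B ↦ D
    C ↦ AB
    D ↦ C

A->AB, B->D, C->AB, D->C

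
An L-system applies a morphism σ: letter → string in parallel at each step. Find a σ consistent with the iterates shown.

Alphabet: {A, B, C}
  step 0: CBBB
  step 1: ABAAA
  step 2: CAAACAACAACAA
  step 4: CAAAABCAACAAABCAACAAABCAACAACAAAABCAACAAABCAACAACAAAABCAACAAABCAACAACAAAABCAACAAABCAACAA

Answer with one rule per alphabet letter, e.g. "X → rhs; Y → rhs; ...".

A->CAA, B->A, C->AB

  step 1 ⇒ step 2: ABAAA ⇒ CAA·A·CAA·CAA·CAA
    A ↦ CAA
    B ↦ A
  step 0 ⇒ step 1: CBBB ⇒ AB·A·A·A
    C ↦ AB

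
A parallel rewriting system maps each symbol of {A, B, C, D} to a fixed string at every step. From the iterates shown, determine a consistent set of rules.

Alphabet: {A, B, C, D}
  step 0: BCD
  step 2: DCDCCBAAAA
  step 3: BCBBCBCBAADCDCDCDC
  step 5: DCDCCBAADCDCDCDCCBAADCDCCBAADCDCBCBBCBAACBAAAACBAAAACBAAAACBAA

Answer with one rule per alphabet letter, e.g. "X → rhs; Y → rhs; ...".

A->DC, B->AA, C->CB, D->B

  step 2 ⇒ step 3: DCDCCBAAAA ⇒ B·CB·B·CB·CB·AA·DC·DC·DC·DC
    A ↦ DC
    B ↦ AA
    C ↦ CB
    D ↦ B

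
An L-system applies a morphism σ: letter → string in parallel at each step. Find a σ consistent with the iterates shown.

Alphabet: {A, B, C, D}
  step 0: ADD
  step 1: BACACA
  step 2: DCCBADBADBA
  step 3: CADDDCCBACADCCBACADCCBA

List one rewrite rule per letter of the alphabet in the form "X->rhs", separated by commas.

A->BA, B->DCC, C->D, D->CA

  step 2 ⇒ step 3: DCCBADBADBA ⇒ CA·D·D·DCC·BA·CA·DCC·BA·CA·DCC·BA
    A ↦ BA
    B ↦ DCC
    C ↦ D
    D ↦ CA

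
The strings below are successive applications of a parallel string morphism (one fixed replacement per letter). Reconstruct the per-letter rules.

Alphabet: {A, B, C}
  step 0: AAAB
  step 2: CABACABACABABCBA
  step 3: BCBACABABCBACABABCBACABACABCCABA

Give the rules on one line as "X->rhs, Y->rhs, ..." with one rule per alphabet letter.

  step 2 ⇒ step 3: CABACABACABABCBA ⇒ BC·BA·CA·BA·BC·BA·CA·BA·BC·BA·CA·BA·CA·BC·CA·BA
    A ↦ BA
    B ↦ CA
    C ↦ BC

A->BA, B->CA, C->BC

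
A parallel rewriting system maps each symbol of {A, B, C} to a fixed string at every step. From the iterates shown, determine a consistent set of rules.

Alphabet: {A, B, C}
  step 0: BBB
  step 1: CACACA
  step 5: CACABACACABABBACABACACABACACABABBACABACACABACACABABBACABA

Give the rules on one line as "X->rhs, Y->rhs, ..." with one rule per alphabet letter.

A->BA, B->CA, C->B

  step 0 ⇒ step 1: BBB ⇒ CA·CA·CA
    B ↦ CA
    A ↦ BA  (constrained at step 1)
    C ↦ B  (constrained at step 1)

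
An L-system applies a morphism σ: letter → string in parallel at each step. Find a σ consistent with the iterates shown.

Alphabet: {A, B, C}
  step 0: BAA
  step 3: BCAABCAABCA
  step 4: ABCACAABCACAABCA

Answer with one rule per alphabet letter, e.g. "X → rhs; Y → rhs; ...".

  step 3 ⇒ step 4: BCAABCAABCA ⇒ A·B·CA·CA·A·B·CA·CA·A·B·CA
    A ↦ CA
    B ↦ A
    C ↦ B

A->CA, B->A, C->B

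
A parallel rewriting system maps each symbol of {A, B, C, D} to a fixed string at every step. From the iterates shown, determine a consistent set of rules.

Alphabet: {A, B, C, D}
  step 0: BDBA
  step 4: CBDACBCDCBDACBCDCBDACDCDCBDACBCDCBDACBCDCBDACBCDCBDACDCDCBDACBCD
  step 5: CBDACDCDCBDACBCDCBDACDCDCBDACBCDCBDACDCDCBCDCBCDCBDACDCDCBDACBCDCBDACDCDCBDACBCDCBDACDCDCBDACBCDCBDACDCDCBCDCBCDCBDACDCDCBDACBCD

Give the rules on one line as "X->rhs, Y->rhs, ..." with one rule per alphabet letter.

  step 4 ⇒ step 5: CBDACBCDCBDACBCDCBDACDCDCBDACBCDCBDACBCDCBDACBCDCBDACDCDCBDACBCD ⇒ CB·DA·CD·CD·CB·DA·CB·CD·CB·DA·CD·CD·CB·DA·CB·CD·CB·DA·CD·CD·CB·CD·CB·CD·CB·DA·CD·CD·CB·DA·CB·CD·CB·DA·CD·CD·CB·DA·CB·CD·CB·DA·CD·CD·CB·DA·CB·CD·CB·DA·CD·CD·CB·CD·CB·CD·CB·DA·CD·CD·CB·DA·CB·CD
    A ↦ CD
    B ↦ DA
    C ↦ CB
    D ↦ CD

A->CD, B->DA, C->CB, D->CD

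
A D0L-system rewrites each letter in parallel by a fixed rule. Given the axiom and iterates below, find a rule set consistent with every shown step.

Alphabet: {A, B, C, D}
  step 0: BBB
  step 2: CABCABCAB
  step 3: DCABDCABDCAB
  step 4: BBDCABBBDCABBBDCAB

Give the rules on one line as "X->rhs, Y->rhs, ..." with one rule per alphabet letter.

  step 3 ⇒ step 4: DCABDCABDCAB ⇒ BB·D·C·AB·BB·D·C·AB·BB·D·C·AB
    A ↦ C
    B ↦ AB
    C ↦ D
    D ↦ BB

A->C, B->AB, C->D, D->BB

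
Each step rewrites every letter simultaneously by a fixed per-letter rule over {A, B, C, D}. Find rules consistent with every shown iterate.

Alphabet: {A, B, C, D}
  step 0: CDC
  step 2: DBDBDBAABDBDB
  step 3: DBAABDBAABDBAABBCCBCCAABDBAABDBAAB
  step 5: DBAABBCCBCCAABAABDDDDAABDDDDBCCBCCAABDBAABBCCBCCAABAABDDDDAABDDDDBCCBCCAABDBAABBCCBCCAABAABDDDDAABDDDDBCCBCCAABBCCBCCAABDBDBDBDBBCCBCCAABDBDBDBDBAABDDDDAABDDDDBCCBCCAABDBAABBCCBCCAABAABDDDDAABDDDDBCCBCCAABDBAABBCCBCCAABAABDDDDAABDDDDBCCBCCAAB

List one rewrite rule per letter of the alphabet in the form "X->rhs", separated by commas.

A->BCC, B->AAB, C->DD, D->DB

  step 2 ⇒ step 3: DBDBDBAABDBDB ⇒ DB·AAB·DB·AAB·DB·AAB·BCC·BCC·AAB·DB·AAB·DB·AAB
    A ↦ BCC
    B ↦ AAB
    D ↦ DB
    C ↦ DD  (constrained at step 0)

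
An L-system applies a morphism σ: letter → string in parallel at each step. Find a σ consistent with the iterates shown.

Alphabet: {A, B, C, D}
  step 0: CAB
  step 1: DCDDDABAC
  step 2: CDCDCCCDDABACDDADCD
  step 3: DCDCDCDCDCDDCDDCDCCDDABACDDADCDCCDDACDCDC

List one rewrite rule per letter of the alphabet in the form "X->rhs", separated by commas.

A->DDA, B->BAC, C->DCD, D->C

  step 2 ⇒ step 3: CDCDCCCDDABACDDADCD ⇒ DCD·C·DCD·C·DCD·DCD·DCD·C·C·DDA·BAC·DDA·DCD·C·C·DDA·C·DCD·C
    A ↦ DDA
    B ↦ BAC
    C ↦ DCD
    D ↦ C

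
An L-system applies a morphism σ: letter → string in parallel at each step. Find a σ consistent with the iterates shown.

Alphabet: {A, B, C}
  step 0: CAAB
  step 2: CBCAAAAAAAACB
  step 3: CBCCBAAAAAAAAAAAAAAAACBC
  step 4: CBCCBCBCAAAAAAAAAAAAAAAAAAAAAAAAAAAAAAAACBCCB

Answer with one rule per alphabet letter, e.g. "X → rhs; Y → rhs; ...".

A->AA, B->C, C->CB

  step 3 ⇒ step 4: CBCCBAAAAAAAAAAAAAAAACBC ⇒ CB·C·CB·CB·C·AA·AA·AA·AA·AA·AA·AA·AA·AA·AA·AA·AA·AA·AA·AA·AA·CB·C·CB
    A ↦ AA
    B ↦ C
    C ↦ CB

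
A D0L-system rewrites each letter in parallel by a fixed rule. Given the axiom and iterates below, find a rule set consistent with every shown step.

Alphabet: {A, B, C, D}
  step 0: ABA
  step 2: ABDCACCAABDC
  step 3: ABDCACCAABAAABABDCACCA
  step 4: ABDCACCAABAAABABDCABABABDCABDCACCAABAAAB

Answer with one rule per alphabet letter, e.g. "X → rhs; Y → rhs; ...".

A->AB, B->DC, C->A, D->ACC

  step 3 ⇒ step 4: ABDCACCAABAAABABDCACCA ⇒ AB·DC·ACC·A·AB·A·A·AB·AB·DC·AB·AB·AB·DC·AB·DC·ACC·A·AB·A·A·AB
    A ↦ AB
    B ↦ DC
    C ↦ A
    D ↦ ACC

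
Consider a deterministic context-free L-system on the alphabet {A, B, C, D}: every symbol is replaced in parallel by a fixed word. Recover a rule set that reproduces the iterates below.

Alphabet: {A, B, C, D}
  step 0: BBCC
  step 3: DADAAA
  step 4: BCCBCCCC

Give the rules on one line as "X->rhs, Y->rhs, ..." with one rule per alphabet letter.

A->C, B->D, C->A, D->BC

  step 3 ⇒ step 4: DADAAA ⇒ BC·C·BC·C·C·C
    A ↦ C
    D ↦ BC
    B ↦ D  (constrained at step 0)
    C ↦ A  (constrained at step 0)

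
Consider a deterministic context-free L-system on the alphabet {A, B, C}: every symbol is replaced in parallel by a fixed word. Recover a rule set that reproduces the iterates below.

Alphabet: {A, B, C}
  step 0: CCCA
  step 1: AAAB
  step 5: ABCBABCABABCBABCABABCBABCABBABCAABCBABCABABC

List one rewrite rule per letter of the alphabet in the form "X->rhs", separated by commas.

A->B, B->ABC, C->A

  step 0 ⇒ step 1: CCCA ⇒ A·A·A·B
    A ↦ B
    C ↦ A
    B ↦ ABC  (constrained at step 1)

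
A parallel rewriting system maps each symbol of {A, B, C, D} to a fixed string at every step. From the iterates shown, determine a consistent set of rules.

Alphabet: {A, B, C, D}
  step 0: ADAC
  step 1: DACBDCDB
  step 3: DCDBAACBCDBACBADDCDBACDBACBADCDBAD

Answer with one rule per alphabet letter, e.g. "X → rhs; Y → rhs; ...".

A->D, B->A, C->CDB, D->ACB

  step 0 ⇒ step 1: ADAC ⇒ D·ACB·D·CDB
    A ↦ D
    C ↦ CDB
    D ↦ ACB
    B ↦ A  (constrained at step 1)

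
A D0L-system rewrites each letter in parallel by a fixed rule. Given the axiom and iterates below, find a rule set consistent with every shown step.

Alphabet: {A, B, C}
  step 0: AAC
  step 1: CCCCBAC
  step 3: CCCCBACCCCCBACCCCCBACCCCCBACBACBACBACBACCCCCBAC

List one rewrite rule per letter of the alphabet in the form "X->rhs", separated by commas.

  step 0 ⇒ step 1: AAC ⇒ CC·CC·BAC
    A ↦ CC
    C ↦ BAC
    B ↦ CC  (constrained at step 1)

A->CC, B->CC, C->BAC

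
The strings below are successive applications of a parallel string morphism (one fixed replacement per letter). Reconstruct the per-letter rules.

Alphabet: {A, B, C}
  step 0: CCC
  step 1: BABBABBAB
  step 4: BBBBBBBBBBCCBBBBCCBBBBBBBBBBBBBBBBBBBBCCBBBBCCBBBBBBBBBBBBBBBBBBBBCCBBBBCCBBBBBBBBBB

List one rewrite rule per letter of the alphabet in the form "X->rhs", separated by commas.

  step 0 ⇒ step 1: CCC ⇒ BAB·BAB·BAB
    C ↦ BAB
    A ↦ CC  (constrained at step 1)
    B ↦ BB  (constrained at step 1)

A->CC, B->BB, C->BAB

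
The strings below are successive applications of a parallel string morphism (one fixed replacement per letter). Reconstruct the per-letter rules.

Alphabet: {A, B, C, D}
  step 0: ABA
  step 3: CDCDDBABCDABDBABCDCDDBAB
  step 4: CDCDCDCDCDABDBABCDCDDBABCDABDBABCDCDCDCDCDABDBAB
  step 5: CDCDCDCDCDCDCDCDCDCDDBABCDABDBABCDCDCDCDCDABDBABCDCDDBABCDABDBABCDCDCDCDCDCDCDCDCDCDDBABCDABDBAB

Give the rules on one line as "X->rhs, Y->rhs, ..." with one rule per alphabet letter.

  step 4 ⇒ step 5: CDCDCDCDCDABDBABCDCDDBABCDABDBABCDCDCDCDCDABDBAB ⇒ CD·CD·CD·CD·CD·CD·CD·CD·CD·CD·DB·AB·CD·AB·DB·AB·CD·CD·CD·CD·CD·AB·DB·AB·CD·CD·DB·AB·CD·AB·DB·AB·CD·CD·CD·CD·CD·CD·CD·CD·CD·CD·DB·AB·CD·AB·DB·AB
    A ↦ DB
    B ↦ AB
    C ↦ CD
    D ↦ CD

A->DB, B->AB, C->CD, D->CD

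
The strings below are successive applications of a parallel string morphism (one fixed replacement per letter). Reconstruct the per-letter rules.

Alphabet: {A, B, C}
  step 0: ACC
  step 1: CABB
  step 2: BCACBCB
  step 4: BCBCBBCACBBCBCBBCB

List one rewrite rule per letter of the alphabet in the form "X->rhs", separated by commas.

  step 1 ⇒ step 2: CABB ⇒ B·CA·CB·CB
    A ↦ CA
    B ↦ CB
    C ↦ B

A->CA, B->CB, C->B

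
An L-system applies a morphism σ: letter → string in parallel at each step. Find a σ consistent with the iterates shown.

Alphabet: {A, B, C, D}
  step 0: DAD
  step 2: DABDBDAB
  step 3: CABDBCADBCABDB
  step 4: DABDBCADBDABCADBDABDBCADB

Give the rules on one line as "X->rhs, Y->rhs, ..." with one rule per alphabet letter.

A->B, B->DB, C->DA, D->CA

  step 3 ⇒ step 4: CABDBCADBCABDB ⇒ DA·B·DB·CA·DB·DA·B·CA·DB·DA·B·DB·CA·DB
    A ↦ B
    B ↦ DB
    C ↦ DA
    D ↦ CA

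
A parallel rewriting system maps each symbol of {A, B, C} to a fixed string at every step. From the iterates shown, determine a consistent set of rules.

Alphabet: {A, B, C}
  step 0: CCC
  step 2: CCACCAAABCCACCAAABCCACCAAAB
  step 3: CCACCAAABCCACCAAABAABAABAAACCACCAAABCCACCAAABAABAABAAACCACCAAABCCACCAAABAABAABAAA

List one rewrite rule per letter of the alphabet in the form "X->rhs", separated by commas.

A->AAB, B->AAA, C->CCA

  step 2 ⇒ step 3: CCACCAAABCCACCAAABCCACCAAAB ⇒ CCA·CCA·AAB·CCA·CCA·AAB·AAB·AAB·AAA·CCA·CCA·AAB·CCA·CCA·AAB·AAB·AAB·AAA·CCA·CCA·AAB·CCA·CCA·AAB·AAB·AAB·AAA
    A ↦ AAB
    B ↦ AAA
    C ↦ CCA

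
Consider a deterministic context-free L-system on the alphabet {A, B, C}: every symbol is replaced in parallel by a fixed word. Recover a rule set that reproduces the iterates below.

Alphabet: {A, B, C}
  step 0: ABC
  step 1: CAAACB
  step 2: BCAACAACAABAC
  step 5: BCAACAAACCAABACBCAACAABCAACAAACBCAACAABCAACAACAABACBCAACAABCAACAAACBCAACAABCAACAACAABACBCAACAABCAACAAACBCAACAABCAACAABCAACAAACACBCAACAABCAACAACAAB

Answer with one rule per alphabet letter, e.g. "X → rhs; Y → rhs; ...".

  step 1 ⇒ step 2: CAAACB ⇒ B·CAA·CAA·CAA·B·AC
    A ↦ CAA
    B ↦ AC
    C ↦ B

A->CAA, B->AC, C->B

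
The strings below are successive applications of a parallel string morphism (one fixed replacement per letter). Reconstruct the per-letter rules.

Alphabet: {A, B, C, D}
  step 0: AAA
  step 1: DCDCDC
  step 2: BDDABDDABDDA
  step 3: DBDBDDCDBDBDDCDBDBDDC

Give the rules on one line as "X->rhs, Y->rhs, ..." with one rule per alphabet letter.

  step 2 ⇒ step 3: BDDABDDABDDA ⇒ D·BD·BD·DC·D·BD·BD·DC·D·BD·BD·DC
    A ↦ DC
    B ↦ D
    D ↦ BD
  step 1 ⇒ step 2: DCDCDC ⇒ BD·DA·BD·DA·BD·DA
    C ↦ DA

A->DC, B->D, C->DA, D->BD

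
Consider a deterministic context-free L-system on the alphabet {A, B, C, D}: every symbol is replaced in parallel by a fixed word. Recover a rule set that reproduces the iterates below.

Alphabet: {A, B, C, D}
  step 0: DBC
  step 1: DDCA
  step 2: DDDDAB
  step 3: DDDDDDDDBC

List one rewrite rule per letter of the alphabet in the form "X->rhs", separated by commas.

A->B, B->C, C->A, D->DD

  step 2 ⇒ step 3: DDDDAB ⇒ DD·DD·DD·DD·B·C
    A ↦ B
    B ↦ C
    D ↦ DD
  step 0 ⇒ step 1: DBC ⇒ DD·C·A
    C ↦ A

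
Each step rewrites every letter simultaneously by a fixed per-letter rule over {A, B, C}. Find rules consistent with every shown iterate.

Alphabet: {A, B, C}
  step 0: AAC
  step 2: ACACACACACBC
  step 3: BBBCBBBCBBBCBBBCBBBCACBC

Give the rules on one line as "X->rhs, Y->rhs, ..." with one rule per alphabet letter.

A->BB, B->AC, C->BC

  step 2 ⇒ step 3: ACACACACACBC ⇒ BB·BC·BB·BC·BB·BC·BB·BC·BB·BC·AC·BC
    A ↦ BB
    B ↦ AC
    C ↦ BC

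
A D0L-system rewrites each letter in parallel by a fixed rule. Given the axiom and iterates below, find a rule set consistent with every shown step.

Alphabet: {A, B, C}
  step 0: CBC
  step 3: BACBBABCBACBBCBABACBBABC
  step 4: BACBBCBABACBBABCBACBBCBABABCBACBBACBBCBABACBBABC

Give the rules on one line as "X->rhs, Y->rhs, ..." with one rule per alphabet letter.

  step 3 ⇒ step 4: BACBBABCBACBBCBABACBBABC ⇒ BA·CB·BC·BA·BA·CB·BA·BC·BA·CB·BC·BA·BA·BC·BA·CB·BA·CB·BC·BA·BA·CB·BA·BC
    A ↦ CB
    B ↦ BA
    C ↦ BC

A->CB, B->BA, C->BC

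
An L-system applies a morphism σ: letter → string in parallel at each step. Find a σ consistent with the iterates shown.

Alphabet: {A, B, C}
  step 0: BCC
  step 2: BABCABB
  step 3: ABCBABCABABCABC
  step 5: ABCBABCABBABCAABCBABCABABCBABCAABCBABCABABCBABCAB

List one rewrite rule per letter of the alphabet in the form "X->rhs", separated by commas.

A->B, B->ABC, C->A

  step 2 ⇒ step 3: BABCABB ⇒ ABC·B·ABC·A·B·ABC·ABC
    A ↦ B
    B ↦ ABC
    C ↦ A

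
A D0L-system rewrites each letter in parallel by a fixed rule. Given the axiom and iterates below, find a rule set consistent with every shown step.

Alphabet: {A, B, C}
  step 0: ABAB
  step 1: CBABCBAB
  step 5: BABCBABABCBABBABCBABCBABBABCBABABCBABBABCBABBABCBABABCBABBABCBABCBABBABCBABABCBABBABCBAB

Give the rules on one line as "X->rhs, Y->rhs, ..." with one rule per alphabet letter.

  step 0 ⇒ step 1: ABAB ⇒ CB·AB·CB·AB
    A ↦ CB
    B ↦ AB
    C ↦ B  (constrained at step 1)

A->CB, B->AB, C->B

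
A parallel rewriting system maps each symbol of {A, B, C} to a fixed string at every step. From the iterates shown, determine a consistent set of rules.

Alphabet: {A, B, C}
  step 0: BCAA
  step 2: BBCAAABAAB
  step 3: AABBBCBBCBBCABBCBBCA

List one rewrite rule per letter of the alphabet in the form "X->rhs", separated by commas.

A->BBC, B->A, C->B

  step 2 ⇒ step 3: BBCAAABAAB ⇒ A·A·B·BBC·BBC·BBC·A·BBC·BBC·A
    A ↦ BBC
    B ↦ A
    C ↦ B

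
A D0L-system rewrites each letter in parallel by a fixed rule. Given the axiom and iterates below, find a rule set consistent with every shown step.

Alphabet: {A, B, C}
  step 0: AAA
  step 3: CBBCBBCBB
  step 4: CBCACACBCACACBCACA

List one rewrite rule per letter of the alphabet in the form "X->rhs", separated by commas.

  step 3 ⇒ step 4: CBBCBBCBB ⇒ CB·CA·CA·CB·CA·CA·CB·CA·CA
    B ↦ CA
    C ↦ CB
    A ↦ B  (constrained at step 0)

A->B, B->CA, C->CB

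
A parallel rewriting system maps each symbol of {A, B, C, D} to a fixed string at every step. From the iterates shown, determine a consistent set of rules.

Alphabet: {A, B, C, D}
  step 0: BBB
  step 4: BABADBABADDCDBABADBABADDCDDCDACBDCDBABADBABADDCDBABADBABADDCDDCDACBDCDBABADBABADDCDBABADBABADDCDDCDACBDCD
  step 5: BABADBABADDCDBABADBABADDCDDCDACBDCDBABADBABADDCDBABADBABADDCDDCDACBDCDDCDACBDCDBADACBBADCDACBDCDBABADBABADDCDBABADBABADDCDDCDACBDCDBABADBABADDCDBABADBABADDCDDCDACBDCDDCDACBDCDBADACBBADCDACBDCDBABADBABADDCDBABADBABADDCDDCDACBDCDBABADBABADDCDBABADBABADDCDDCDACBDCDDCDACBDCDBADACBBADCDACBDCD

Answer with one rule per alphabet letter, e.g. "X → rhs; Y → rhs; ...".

A->BAD, B->BA, C->ACB, D->DCD

  step 4 ⇒ step 5: BABADBABADDCDBABADBABADDCDDCDACBDCDBABADBABADDCDBABADBABADDCDDCDACBDCDBABADBABADDCDBABADBABADDCDDCDACBDCD ⇒ BA·BAD·BA·BAD·DCD·BA·BAD·BA·BAD·DCD·DCD·ACB·DCD·BA·BAD·BA·BAD·DCD·BA·BAD·BA·BAD·DCD·DCD·ACB·DCD·DCD·ACB·DCD·BAD·ACB·BA·DCD·ACB·DCD·BA·BAD·BA·BAD·DCD·BA·BAD·BA·BAD·DCD·DCD·ACB·DCD·BA·BAD·BA·BAD·DCD·BA·BAD·BA·BAD·DCD·DCD·ACB·DCD·DCD·ACB·DCD·BAD·ACB·BA·DCD·ACB·DCD·BA·BAD·BA·BAD·DCD·BA·BAD·BA·BAD·DCD·DCD·ACB·DCD·BA·BAD·BA·BAD·DCD·BA·BAD·BA·BAD·DCD·DCD·ACB·DCD·DCD·ACB·DCD·BAD·ACB·BA·DCD·ACB·DCD
    A ↦ BAD
    B ↦ BA
    C ↦ ACB
    D ↦ DCD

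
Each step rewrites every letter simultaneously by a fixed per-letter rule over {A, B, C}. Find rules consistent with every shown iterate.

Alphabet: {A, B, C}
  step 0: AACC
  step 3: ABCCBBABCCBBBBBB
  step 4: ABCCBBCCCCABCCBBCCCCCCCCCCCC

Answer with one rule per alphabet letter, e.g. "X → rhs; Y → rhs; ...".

  step 3 ⇒ step 4: ABCCBBABCCBBBBBB ⇒ AB·CC·B·B·CC·CC·AB·CC·B·B·CC·CC·CC·CC·CC·CC
    A ↦ AB
    B ↦ CC
    C ↦ B

A->AB, B->CC, C->B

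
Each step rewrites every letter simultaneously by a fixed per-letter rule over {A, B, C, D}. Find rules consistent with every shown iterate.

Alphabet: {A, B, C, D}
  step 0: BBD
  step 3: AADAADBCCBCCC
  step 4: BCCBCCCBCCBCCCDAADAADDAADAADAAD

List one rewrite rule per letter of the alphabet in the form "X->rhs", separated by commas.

  step 3 ⇒ step 4: AADAADBCCBCCC ⇒ BCC·BCC·C·BCC·BCC·C·D·AAD·AAD·D·AAD·AAD·AAD
    A ↦ BCC
    B ↦ D
    C ↦ AAD
    D ↦ C

A->BCC, B->D, C->AAD, D->C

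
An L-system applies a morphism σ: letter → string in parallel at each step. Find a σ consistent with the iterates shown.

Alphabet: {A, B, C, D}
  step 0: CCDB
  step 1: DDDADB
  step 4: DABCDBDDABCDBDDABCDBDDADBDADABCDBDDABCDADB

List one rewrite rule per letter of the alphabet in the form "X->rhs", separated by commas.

  step 0 ⇒ step 1: CCDB ⇒ D·D·DA·DB
    B ↦ DB
    C ↦ D
    D ↦ DA
    A ↦ BC  (constrained at step 1)

A->BC, B->DB, C->D, D->DA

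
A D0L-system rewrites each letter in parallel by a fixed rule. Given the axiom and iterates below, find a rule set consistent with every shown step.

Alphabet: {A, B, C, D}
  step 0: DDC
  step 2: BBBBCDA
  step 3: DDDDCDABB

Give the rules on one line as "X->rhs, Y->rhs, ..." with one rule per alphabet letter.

A->BB, B->D, C->CD, D->A

  step 2 ⇒ step 3: BBBBCDA ⇒ D·D·D·D·CD·A·BB
    A ↦ BB
    B ↦ D
    C ↦ CD
    D ↦ A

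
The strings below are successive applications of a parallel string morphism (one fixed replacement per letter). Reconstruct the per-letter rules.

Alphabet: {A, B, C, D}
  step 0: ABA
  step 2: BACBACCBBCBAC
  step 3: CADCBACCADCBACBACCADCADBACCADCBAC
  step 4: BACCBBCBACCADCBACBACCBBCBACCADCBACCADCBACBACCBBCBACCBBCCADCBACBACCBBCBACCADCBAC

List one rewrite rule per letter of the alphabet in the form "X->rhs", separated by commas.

A->C, B->CAD, C->BAC, D->BBC

  step 3 ⇒ step 4: CADCBACCADCBACBACCADCADBACCADCBAC ⇒ BAC·C·BBC·BAC·CAD·C·BAC·BAC·C·BBC·BAC·CAD·C·BAC·CAD·C·BAC·BAC·C·BBC·BAC·C·BBC·CAD·C·BAC·BAC·C·BBC·BAC·CAD·C·BAC
    A ↦ C
    B ↦ CAD
    C ↦ BAC
    D ↦ BBC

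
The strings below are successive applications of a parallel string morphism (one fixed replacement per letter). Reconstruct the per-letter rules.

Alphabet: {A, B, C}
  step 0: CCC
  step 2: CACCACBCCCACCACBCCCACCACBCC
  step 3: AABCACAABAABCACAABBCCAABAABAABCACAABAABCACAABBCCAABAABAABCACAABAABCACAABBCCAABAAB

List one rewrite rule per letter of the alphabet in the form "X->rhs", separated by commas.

A->CAC, B->BCC, C->AAB

  step 2 ⇒ step 3: CACCACBCCCACCACBCCCACCACBCC ⇒ AAB·CAC·AAB·AAB·CAC·AAB·BCC·AAB·AAB·AAB·CAC·AAB·AAB·CAC·AAB·BCC·AAB·AAB·AAB·CAC·AAB·AAB·CAC·AAB·BCC·AAB·AAB
    A ↦ CAC
    B ↦ BCC
    C ↦ AAB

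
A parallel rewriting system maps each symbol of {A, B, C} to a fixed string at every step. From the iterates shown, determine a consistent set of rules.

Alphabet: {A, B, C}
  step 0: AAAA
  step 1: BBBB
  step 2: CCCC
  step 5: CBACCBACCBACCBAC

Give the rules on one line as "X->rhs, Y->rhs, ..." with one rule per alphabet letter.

  step 1 ⇒ step 2: BBBB ⇒ C·C·C·C
    B ↦ C
  step 0 ⇒ step 1: AAAA ⇒ B·B·B·B
    A ↦ B
    C ↦ AC  (constrained at step 2)

A->B, B->C, C->AC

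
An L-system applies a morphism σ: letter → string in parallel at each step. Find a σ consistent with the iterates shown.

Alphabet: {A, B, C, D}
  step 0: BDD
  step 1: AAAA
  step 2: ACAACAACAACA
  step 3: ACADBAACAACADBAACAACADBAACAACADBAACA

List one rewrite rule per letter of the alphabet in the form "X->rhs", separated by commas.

A->ACA, B->AA, C->DBA, D->A

  step 2 ⇒ step 3: ACAACAACAACA ⇒ ACA·DBA·ACA·ACA·DBA·ACA·ACA·DBA·ACA·ACA·DBA·ACA
    A ↦ ACA
    C ↦ DBA
  step 0 ⇒ step 1: BDD ⇒ AA·A·A
    B ↦ AA
  step 0 ⇒ step 1: BDD ⇒ AA·A·A
    D ↦ A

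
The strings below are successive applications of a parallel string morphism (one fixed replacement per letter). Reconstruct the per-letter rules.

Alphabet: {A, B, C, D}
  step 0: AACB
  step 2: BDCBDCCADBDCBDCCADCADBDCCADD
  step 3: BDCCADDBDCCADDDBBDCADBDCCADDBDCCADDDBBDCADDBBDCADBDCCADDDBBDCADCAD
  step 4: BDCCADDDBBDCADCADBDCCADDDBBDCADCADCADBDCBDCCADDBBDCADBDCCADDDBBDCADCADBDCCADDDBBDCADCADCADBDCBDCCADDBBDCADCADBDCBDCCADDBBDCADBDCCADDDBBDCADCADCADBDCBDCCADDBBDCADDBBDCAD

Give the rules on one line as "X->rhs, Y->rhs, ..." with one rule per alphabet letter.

A->BBD, B->BDC, C->D, D->CAD

  step 3 ⇒ step 4: BDCCADDBDCCADDDBBDCADBDCCADDBDCCADDDBBDCADDBBDCADBDCCADDDBBDCADCAD ⇒ BDC·CAD·D·D·BBD·CAD·CAD·BDC·CAD·D·D·BBD·CAD·CAD·CAD·BDC·BDC·CAD·D·BBD·CAD·BDC·CAD·D·D·BBD·CAD·CAD·BDC·CAD·D·D·BBD·CAD·CAD·CAD·BDC·BDC·CAD·D·BBD·CAD·CAD·BDC·BDC·CAD·D·BBD·CAD·BDC·CAD·D·D·BBD·CAD·CAD·CAD·BDC·BDC·CAD·D·BBD·CAD·D·BBD·CAD
    A ↦ BBD
    B ↦ BDC
    C ↦ D
    D ↦ CAD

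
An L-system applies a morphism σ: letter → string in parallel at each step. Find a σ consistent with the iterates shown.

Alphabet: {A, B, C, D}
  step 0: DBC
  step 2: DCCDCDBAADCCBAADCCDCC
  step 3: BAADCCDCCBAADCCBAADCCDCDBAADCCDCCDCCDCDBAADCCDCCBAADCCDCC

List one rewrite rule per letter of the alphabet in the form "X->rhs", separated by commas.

A->CD, B->DC, C->DCC, D->BAA

  step 2 ⇒ step 3: DCCDCDBAADCCBAADCCDCC ⇒ BAA·DCC·DCC·BAA·DCC·BAA·DC·CD·CD·BAA·DCC·DCC·DC·CD·CD·BAA·DCC·DCC·BAA·DCC·DCC
    A ↦ CD
    B ↦ DC
    C ↦ DCC
    D ↦ BAA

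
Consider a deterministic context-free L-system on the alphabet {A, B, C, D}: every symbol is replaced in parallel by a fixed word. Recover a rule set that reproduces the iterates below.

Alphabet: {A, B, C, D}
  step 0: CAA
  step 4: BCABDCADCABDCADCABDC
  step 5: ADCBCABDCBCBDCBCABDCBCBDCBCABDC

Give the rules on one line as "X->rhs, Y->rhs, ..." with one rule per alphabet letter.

A->BC, B->A, C->DC, D->B

  step 4 ⇒ step 5: BCABDCADCABDCADCABDC ⇒ A·DC·BC·A·B·DC·BC·B·DC·BC·A·B·DC·BC·B·DC·BC·A·B·DC
    A ↦ BC
    B ↦ A
    C ↦ DC
    D ↦ B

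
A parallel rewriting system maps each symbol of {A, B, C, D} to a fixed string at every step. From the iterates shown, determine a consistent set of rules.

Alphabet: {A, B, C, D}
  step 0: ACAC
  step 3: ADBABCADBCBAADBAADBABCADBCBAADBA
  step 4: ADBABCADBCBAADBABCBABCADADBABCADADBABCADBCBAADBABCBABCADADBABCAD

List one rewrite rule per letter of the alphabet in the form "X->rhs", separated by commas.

A->AD, B->BC, C->BA, D->BA

  step 3 ⇒ step 4: ADBABCADBCBAADBAADBABCADBCBAADBA ⇒ AD·BA·BC·AD·BC·BA·AD·BA·BC·BA·BC·AD·AD·BA·BC·AD·AD·BA·BC·AD·BC·BA·AD·BA·BC·BA·BC·AD·AD·BA·BC·AD
    A ↦ AD
    B ↦ BC
    C ↦ BA
    D ↦ BA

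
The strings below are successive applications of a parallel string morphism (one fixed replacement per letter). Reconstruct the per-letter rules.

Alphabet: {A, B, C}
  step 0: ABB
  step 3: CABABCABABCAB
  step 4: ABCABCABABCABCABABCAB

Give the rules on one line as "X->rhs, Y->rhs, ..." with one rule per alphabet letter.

  step 3 ⇒ step 4: CABABCABABCAB ⇒ AB·C·AB·C·AB·AB·C·AB·C·AB·AB·C·AB
    A ↦ C
    B ↦ AB
    C ↦ AB

A->C, B->AB, C->AB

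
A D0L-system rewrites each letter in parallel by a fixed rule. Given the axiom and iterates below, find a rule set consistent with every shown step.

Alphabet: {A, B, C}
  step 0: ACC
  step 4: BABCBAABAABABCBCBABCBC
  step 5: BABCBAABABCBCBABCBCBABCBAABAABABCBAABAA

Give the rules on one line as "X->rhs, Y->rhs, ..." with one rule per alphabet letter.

A->BC, B->BA, C->A

  step 4 ⇒ step 5: BABCBAABAABABCBCBABCBC ⇒ BA·BC·BA·A·BA·BC·BC·BA·BC·BC·BA·BC·BA·A·BA·A·BA·BC·BA·A·BA·A
    A ↦ BC
    B ↦ BA
    C ↦ A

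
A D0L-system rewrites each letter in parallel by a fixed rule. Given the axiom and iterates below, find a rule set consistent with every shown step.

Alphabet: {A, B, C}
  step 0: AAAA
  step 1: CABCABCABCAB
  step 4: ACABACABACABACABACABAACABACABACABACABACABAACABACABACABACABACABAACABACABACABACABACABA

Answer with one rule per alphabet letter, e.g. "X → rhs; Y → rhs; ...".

  step 0 ⇒ step 1: AAAA ⇒ CAB·CAB·CAB·CAB
    A ↦ CAB
    B ↦ A  (constrained at step 1)
    C ↦ A  (constrained at step 1)

A->CAB, B->A, C->A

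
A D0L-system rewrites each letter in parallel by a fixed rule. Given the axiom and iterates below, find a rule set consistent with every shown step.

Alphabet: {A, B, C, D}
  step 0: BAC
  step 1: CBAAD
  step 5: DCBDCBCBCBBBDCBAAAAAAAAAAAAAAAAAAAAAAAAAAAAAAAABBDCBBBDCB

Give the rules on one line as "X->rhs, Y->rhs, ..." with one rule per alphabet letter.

  step 0 ⇒ step 1: BAC ⇒ CB·AA·D
    A ↦ AA
    B ↦ CB
    C ↦ D
    D ↦ BB  (constrained at step 1)

A->AA, B->CB, C->D, D->BB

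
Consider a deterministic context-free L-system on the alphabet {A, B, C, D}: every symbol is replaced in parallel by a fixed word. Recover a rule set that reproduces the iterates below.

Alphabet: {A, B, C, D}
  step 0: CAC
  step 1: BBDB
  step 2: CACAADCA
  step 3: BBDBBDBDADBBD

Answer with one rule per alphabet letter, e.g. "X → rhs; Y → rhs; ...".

  step 2 ⇒ step 3: CACAADCA ⇒ B·BD·B·BD·BD·AD·B·BD
    A ↦ BD
    C ↦ B
    D ↦ AD
  step 1 ⇒ step 2: BBDB ⇒ CA·CA·AD·CA
    B ↦ CA

A->BD, B->CA, C->B, D->AD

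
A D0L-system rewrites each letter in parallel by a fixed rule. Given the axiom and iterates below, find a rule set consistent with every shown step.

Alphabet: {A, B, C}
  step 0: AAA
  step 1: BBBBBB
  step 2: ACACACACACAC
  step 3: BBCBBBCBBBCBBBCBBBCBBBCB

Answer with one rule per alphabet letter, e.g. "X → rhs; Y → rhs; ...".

A->BB, B->AC, C->CB

  step 2 ⇒ step 3: ACACACACACAC ⇒ BB·CB·BB·CB·BB·CB·BB·CB·BB·CB·BB·CB
    A ↦ BB
    C ↦ CB
  step 1 ⇒ step 2: BBBBBB ⇒ AC·AC·AC·AC·AC·AC
    B ↦ AC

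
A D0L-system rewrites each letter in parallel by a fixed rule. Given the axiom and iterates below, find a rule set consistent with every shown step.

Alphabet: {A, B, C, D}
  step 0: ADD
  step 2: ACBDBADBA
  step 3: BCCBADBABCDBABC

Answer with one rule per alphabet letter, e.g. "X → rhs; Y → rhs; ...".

  step 2 ⇒ step 3: ACBDBADBA ⇒ BC·CB·A·DB·A·BC·DB·A·BC
    A ↦ BC
    B ↦ A
    C ↦ CB
    D ↦ DB

A->BC, B->A, C->CB, D->DB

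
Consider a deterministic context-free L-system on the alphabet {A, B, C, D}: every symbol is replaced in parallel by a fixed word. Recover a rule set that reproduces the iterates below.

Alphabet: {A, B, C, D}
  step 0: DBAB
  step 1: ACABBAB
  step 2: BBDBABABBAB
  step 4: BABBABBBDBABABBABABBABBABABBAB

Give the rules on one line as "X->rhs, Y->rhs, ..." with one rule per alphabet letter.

  step 1 ⇒ step 2: ACABBAB ⇒ B·BD·B·AB·AB·B·AB
    A ↦ B
    B ↦ AB
    C ↦ BD
  step 0 ⇒ step 1: DBAB ⇒ AC·AB·B·AB
    D ↦ AC

A->B, B->AB, C->BD, D->AC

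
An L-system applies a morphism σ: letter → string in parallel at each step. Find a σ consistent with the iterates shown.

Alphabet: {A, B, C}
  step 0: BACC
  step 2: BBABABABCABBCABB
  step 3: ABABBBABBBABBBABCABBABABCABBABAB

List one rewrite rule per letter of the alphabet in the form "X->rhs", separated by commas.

  step 2 ⇒ step 3: BBABABABCABBCABB ⇒ AB·AB·BB·AB·BB·AB·BB·AB·CA·BB·AB·AB·CA·BB·AB·AB
    A ↦ BB
    B ↦ AB
    C ↦ CA

A->BB, B->AB, C->CA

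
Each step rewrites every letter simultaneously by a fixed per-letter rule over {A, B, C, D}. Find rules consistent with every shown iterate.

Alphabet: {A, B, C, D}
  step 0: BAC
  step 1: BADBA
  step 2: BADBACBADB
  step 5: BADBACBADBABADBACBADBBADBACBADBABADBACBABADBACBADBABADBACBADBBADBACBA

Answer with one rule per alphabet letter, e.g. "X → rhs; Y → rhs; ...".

  step 1 ⇒ step 2: BADBA ⇒ BA·DB·AC·BA·DB
    A ↦ DB
    B ↦ BA
    D ↦ AC
  step 0 ⇒ step 1: BAC ⇒ BA·DB·A
    C ↦ A

A->DB, B->BA, C->A, D->AC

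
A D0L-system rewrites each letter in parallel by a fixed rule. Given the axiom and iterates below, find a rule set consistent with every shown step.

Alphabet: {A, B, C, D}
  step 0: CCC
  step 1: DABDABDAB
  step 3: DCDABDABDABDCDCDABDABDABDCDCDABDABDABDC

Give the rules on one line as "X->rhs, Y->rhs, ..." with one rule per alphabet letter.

  step 0 ⇒ step 1: CCC ⇒ DAB·DAB·DAB
    C ↦ DAB
    A ↦ C  (constrained at step 1)
    B ↦ CD  (constrained at step 1)
    D ↦ DC  (constrained at step 1)

A->C, B->CD, C->DAB, D->DC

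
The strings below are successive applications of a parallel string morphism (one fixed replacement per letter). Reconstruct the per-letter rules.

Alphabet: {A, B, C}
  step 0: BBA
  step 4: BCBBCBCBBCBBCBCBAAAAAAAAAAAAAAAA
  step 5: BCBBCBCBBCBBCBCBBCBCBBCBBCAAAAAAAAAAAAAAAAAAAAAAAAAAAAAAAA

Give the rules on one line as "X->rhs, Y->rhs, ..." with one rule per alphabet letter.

A->AA, B->BC, C->B

  step 4 ⇒ step 5: BCBBCBCBBCBBCBCBAAAAAAAAAAAAAAAA ⇒ BC·B·BC·BC·B·BC·B·BC·BC·B·BC·BC·B·BC·B·BC·AA·AA·AA·AA·AA·AA·AA·AA·AA·AA·AA·AA·AA·AA·AA·AA
    A ↦ AA
    B ↦ BC
    C ↦ B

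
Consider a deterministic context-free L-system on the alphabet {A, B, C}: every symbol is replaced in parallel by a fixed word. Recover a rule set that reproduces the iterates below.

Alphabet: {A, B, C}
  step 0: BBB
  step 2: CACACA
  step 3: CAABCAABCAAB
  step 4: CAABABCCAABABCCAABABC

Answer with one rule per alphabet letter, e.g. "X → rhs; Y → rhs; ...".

A->AB, B->C, C->CA

  step 3 ⇒ step 4: CAABCAABCAAB ⇒ CA·AB·AB·C·CA·AB·AB·C·CA·AB·AB·C
    A ↦ AB
    B ↦ C
    C ↦ CA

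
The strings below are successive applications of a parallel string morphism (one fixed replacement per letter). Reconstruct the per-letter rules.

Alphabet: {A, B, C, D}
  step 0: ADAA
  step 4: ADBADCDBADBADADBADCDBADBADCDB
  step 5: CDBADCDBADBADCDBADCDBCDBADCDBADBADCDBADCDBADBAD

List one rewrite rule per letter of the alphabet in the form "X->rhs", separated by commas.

  step 4 ⇒ step 5: ADBADCDBADBADADBADCDBADBADCDB ⇒ CD·B·AD·CD·B·AD·B·AD·CD·B·AD·CD·B·CD·B·AD·CD·B·AD·B·AD·CD·B·AD·CD·B·AD·B·AD
    A ↦ CD
    B ↦ AD
    C ↦ AD
    D ↦ B

A->CD, B->AD, C->AD, D->B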